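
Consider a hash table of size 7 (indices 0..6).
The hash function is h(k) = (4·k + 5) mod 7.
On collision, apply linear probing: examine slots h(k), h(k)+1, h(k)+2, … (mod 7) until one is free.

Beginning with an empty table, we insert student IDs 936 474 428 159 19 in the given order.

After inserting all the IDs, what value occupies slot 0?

19

Insert 936: h=4, slot 4 empty → index 4.
Insert 474: h=4, slot 4 occupied → index 5.
Insert 428: h=2, slot 2 empty → index 2.
Insert 159: h=4, slots 4,5 occupied → index 6.
Insert 19: h=4, slots 4,5,6 occupied → index 0.
Table: [19, ., 428, ., 936, 474, 159]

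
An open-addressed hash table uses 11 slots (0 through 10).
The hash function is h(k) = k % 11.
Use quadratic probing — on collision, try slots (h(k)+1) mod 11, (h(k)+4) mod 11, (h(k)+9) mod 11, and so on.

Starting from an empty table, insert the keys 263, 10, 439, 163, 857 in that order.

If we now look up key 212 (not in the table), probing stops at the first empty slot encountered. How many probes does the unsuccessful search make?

2

Insert 263: h=10, slot 10 empty → index 10.
Insert 10: h=10, slot 10 occupied → index 0.
Insert 439: h=10, slots 10,0 occupied → index 3.
Insert 163: h=9, slot 9 empty → index 9.
Insert 857: h=10, slots 10,0,3 occupied → index 8.
Table: [10, _, _, 439, _, _, _, _, 857, 163, 263]
Lookup 212: h=3, probe 3,4 → slot 4 empty, not found.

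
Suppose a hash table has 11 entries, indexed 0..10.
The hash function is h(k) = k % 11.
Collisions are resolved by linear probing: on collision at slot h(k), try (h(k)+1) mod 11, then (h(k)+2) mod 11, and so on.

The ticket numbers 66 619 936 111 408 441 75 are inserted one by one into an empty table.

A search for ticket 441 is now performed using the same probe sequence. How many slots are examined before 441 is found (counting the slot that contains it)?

66: h=0 → slot 0
619: h=3 → slot 3
936: h=1 → slot 1
111: h=1, probe 1,2 → slot 2
408: h=1, probe 1,2,3,4 → slot 4
441: h=1, probe 1,2,3,4,5 → slot 5
75: h=9 → slot 9
Table: [66, 936, 111, 619, 408, 441, —, —, —, 75, —]
Lookup 441: h=1, probe 1,2,3,4,5 → found at 5.

5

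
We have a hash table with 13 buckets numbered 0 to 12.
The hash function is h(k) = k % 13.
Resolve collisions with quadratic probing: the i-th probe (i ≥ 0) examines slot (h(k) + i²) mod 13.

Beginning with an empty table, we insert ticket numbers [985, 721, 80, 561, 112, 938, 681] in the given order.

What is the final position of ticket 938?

11

985 hashes to 10; slot 10 is free → place at 10.
721 hashes to 6; slot 6 is free → place at 6.
80 hashes to 2; slot 2 is free → place at 2.
561 hashes to 2; 2 taken → place at 3.
112 hashes to 8; slot 8 is free → place at 8.
938 hashes to 2; 2,3,6 taken → place at 11.
681 hashes to 5; slot 5 is free → place at 5.
Table: [∅, ∅, 80, 561, ∅, 681, 721, ∅, 112, ∅, 985, 938, ∅]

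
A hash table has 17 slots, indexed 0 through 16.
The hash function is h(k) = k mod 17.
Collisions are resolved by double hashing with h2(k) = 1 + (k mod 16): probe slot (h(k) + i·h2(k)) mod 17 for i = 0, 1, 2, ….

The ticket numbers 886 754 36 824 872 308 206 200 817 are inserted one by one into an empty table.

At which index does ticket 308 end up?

886: h=2 -> slot 2
754: h=6 -> slot 6
36: h=2, h2=5, probe 2,7 -> slot 7
824: h=8 -> slot 8
872: h=5 -> slot 5
308: h=2, h2=5, probe 2,7,12 -> slot 12
206: h=2, h2=15, probe 2,0 -> slot 0
200: h=13 -> slot 13
817: h=1 -> slot 1
Table: [206, 817, 886, ∅, ∅, 872, 754, 36, 824, ∅, ∅, ∅, 308, 200, ∅, ∅, ∅]

12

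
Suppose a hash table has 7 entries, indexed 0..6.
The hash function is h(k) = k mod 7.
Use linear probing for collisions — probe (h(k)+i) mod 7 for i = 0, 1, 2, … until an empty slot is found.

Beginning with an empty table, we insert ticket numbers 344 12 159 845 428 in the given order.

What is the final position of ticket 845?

Insert 344: h=1, slot 1 empty -> index 1.
Insert 12: h=5, slot 5 empty -> index 5.
Insert 159: h=5, slot 5 occupied -> index 6.
Insert 845: h=5, slots 5,6 occupied -> index 0.
Insert 428: h=1, slot 1 occupied -> index 2.
Table: [845, 344, 428, ∅, ∅, 12, 159]

0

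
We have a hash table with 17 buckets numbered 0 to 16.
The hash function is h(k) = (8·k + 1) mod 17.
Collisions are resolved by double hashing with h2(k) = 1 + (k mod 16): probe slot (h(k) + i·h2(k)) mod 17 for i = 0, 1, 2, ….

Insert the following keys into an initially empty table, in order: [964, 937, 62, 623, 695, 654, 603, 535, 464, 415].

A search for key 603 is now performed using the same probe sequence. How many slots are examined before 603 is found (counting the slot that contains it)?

964: h=12 -> slot 12
937: h=0 -> slot 0
62: h=4 -> slot 4
623: h=4, h2=16, probe 4,3 -> slot 3
695: h=2 -> slot 2
654: h=14 -> slot 14
603: h=14, h2=12, probe 14,9 -> slot 9
535: h=14, h2=8, probe 14,5 -> slot 5
464: h=7 -> slot 7
415: h=6 -> slot 6
Table: [937, -, 695, 623, 62, 535, 415, 464, -, 603, -, -, 964, -, 654, -, -]
Lookup 603: h=14, h2=12, probe 14,9 → found at 9.

2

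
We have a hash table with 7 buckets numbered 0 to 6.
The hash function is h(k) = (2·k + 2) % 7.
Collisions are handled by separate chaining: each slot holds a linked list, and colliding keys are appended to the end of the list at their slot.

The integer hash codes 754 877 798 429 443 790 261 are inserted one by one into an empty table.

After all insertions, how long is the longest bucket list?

4

754 → bucket 5
877 → bucket 6
798 → bucket 2
429 → bucket 6 (collision)
443 → bucket 6 (collision)
790 → bucket 0
261 → bucket 6 (collision)
Final buckets:
0: 790
1: —
2: 798
3: —
4: —
5: 754
6: 877 -> 429 -> 443 -> 261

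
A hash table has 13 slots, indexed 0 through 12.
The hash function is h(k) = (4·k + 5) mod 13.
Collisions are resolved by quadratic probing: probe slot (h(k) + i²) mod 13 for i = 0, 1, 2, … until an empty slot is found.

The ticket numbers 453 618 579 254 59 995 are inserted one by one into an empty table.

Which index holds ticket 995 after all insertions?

6

453 hashes to 10; slot 10 is free → place at 10.
618 hashes to 7; slot 7 is free → place at 7.
579 hashes to 7; 7 taken → place at 8.
254 hashes to 7; 7,8 taken → place at 11.
59 hashes to 7; 7,8,11 taken → place at 3.
995 hashes to 7; 7,8,11,3,10 taken → place at 6.
Table: [∅, ∅, ∅, 59, ∅, ∅, 995, 618, 579, ∅, 453, 254, ∅]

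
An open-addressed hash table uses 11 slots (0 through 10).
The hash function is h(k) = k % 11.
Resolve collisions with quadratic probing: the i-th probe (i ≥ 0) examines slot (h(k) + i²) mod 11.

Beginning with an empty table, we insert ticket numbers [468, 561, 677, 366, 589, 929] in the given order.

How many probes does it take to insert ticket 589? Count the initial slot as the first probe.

468: h=6 → slot 6
561: h=0 → slot 0
677: h=6, probe 6,7 → slot 7
366: h=3 → slot 3
589: h=6, probe 6,7,10 → slot 10
929: h=5 → slot 5
Table: [561, -, -, 366, -, 929, 468, 677, -, -, 589]

3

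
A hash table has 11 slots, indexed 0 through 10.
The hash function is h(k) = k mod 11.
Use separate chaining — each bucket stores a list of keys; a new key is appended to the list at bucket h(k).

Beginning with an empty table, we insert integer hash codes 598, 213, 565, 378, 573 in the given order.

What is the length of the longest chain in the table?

598 → bucket 4
213 → bucket 4 (collision)
565 → bucket 4 (collision)
378 → bucket 4 (collision)
573 → bucket 1
Final buckets:
0: .
1: 573
2: .
3: .
4: 598 -> 213 -> 565 -> 378
5: .
6: .
7: .
8: .
9: .
10: .

4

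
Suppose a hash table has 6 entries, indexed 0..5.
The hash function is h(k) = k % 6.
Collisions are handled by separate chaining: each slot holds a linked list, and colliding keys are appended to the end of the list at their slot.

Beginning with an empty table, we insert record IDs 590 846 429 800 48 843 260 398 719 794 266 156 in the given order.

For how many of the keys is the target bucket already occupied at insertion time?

8

Insert 590: h=2, bucket 2 empty → new chain.
Insert 846: h=0, bucket 0 empty → new chain.
Insert 429: h=3, bucket 3 empty → new chain.
Insert 800: h=2, bucket 2 nonempty → append to chain.
Insert 48: h=0, bucket 0 nonempty → append to chain.
Insert 843: h=3, bucket 3 nonempty → append to chain.
Insert 260: h=2, bucket 2 nonempty → append to chain.
Insert 398: h=2, bucket 2 nonempty → append to chain.
Insert 719: h=5, bucket 5 empty → new chain.
Insert 794: h=2, bucket 2 nonempty → append to chain.
Insert 266: h=2, bucket 2 nonempty → append to chain.
Insert 156: h=0, bucket 0 nonempty → append to chain.
Final buckets:
0: 846 -> 48 -> 156
1: .
2: 590 -> 800 -> 260 -> 398 -> 794 -> 266
3: 429 -> 843
4: .
5: 719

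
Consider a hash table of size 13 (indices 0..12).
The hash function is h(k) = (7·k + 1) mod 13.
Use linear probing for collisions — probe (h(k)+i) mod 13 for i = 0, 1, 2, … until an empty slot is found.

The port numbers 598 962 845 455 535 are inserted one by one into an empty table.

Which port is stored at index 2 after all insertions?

962

Insert 598: h=1, slot 1 empty → index 1.
Insert 962: h=1, slot 1 occupied → index 2.
Insert 845: h=1, slots 1,2 occupied → index 3.
Insert 455: h=1, slots 1,2,3 occupied → index 4.
Insert 535: h=2, slots 2,3,4 occupied → index 5.
Table: [-, 598, 962, 845, 455, 535, -, -, -, -, -, -, -]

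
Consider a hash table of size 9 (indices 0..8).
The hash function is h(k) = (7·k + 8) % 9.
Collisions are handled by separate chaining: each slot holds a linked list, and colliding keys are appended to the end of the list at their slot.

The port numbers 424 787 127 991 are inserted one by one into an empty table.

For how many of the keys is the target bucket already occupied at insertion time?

424 → bucket 6
787 → bucket 0
127 → bucket 6 (collision)
991 → bucket 6 (collision)
Final buckets:
0: 787
1: —
2: —
3: —
4: —
5: —
6: 424 -> 127 -> 991
7: —
8: —

2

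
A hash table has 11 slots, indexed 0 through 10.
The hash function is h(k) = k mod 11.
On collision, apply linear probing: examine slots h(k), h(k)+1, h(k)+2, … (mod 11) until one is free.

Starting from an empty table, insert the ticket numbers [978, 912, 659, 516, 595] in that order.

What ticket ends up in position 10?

978 hashes to 10; slot 10 is free -> place at 10.
912 hashes to 10; 10 taken -> place at 0.
659 hashes to 10; 10,0 taken -> place at 1.
516 hashes to 10; 10,0,1 taken -> place at 2.
595 hashes to 1; 1,2 taken -> place at 3.
Table: [912, 659, 516, 595, ∅, ∅, ∅, ∅, ∅, ∅, 978]

978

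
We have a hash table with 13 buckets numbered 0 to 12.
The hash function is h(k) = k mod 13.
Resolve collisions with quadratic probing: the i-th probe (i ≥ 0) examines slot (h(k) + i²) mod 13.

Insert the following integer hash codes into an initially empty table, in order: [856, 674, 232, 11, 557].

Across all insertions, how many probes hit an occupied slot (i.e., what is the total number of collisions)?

10

Insert 856: h=11, slot 11 empty -> index 11.
Insert 674: h=11, slot 11 occupied -> index 12.
Insert 232: h=11, slots 11,12 occupied -> index 2.
Insert 11: h=11, slots 11,12,2 occupied -> index 7.
Insert 557: h=11, slots 11,12,2,7 occupied -> index 1.
Table: [., 557, 232, ., ., ., ., 11, ., ., ., 856, 674]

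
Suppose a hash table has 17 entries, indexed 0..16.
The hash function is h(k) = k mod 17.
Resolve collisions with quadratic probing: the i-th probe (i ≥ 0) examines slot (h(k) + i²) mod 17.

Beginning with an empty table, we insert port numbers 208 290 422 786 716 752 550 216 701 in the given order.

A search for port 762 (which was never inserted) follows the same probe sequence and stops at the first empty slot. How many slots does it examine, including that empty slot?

2

208 hashes to 4; slot 4 is free -> place at 4.
290 hashes to 1; slot 1 is free -> place at 1.
422 hashes to 14; slot 14 is free -> place at 14.
786 hashes to 4; 4 taken -> place at 5.
716 hashes to 2; slot 2 is free -> place at 2.
752 hashes to 4; 4,5 taken -> place at 8.
550 hashes to 6; slot 6 is free -> place at 6.
216 hashes to 12; slot 12 is free -> place at 12.
701 hashes to 4; 4,5,8 taken -> place at 13.
Table: [—, 290, 716, —, 208, 786, 550, —, 752, —, —, —, 216, 701, 422, —, —]
Lookup 762: h=14, probe 14,15 → slot 15 empty, not found.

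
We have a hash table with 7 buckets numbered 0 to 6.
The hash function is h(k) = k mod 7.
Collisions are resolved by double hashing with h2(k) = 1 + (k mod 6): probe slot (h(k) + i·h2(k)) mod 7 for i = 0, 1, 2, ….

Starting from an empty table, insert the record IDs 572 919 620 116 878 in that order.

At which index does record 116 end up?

0

572 hashes to 5; slot 5 is free → place at 5.
919 hashes to 2; slot 2 is free → place at 2.
620 hashes to 4; slot 4 is free → place at 4.
116 hashes to 4, h2=3; 4 taken → place at 0.
878 hashes to 3; slot 3 is free → place at 3.
Table: [116, ., 919, 878, 620, 572, .]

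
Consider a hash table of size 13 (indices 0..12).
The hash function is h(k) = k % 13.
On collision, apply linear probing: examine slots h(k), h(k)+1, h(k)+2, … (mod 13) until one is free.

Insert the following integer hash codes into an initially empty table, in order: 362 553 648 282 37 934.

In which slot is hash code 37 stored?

0

362 hashes to 11; slot 11 is free → place at 11.
553 hashes to 7; slot 7 is free → place at 7.
648 hashes to 11; 11 taken → place at 12.
282 hashes to 9; slot 9 is free → place at 9.
37 hashes to 11; 11,12 taken → place at 0.
934 hashes to 11; 11,12,0 taken → place at 1.
Table: [37, 934, —, —, —, —, —, 553, —, 282, —, 362, 648]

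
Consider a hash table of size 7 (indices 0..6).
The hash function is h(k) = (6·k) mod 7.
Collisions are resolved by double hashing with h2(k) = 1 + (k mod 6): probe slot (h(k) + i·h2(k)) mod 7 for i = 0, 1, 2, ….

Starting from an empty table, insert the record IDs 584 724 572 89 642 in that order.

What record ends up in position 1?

584: h=4 -> slot 4
724: h=4, h2=5, probe 4,2 -> slot 2
572: h=2, h2=3, probe 2,5 -> slot 5
89: h=2, h2=6, probe 2,1 -> slot 1
642: h=2, h2=1, probe 2,3 -> slot 3
Table: [_, 89, 724, 642, 584, 572, _]

89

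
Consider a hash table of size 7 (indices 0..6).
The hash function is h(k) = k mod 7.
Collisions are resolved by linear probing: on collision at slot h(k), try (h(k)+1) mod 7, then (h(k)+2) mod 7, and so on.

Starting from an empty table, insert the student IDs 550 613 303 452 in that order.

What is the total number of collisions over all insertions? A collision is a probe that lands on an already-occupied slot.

3

Insert 550: h=4, slot 4 empty -> index 4.
Insert 613: h=4, slot 4 occupied -> index 5.
Insert 303: h=2, slot 2 empty -> index 2.
Insert 452: h=4, slots 4,5 occupied -> index 6.
Table: [∅, ∅, 303, ∅, 550, 613, 452]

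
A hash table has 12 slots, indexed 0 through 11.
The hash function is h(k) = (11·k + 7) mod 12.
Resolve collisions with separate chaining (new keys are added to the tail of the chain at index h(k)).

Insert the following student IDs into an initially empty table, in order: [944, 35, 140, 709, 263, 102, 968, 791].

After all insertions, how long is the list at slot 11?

944 -> bucket 11
35 -> bucket 8
140 -> bucket 11 (collision)
709 -> bucket 6
263 -> bucket 8 (collision)
102 -> bucket 1
968 -> bucket 11 (collision)
791 -> bucket 8 (collision)
Final buckets:
0: .
1: 102
2: .
3: .
4: .
5: .
6: 709
7: .
8: 35 -> 263 -> 791
9: .
10: .
11: 944 -> 140 -> 968

3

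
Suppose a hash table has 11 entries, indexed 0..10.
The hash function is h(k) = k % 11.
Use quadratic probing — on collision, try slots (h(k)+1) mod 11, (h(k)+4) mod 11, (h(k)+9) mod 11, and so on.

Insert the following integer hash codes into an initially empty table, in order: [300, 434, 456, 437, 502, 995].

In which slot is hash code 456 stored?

6

Insert 300: h=3, slot 3 empty => index 3.
Insert 434: h=5, slot 5 empty => index 5.
Insert 456: h=5, slot 5 occupied => index 6.
Insert 437: h=8, slot 8 empty => index 8.
Insert 502: h=7, slot 7 empty => index 7.
Insert 995: h=5, slots 5,6 occupied => index 9.
Table: [_, _, _, 300, _, 434, 456, 502, 437, 995, _]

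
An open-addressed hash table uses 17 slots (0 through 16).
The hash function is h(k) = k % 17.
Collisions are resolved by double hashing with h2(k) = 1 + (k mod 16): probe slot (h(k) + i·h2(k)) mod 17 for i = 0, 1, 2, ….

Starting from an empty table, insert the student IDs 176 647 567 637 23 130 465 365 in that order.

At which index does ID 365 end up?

2

Insert 176: h=6, slot 6 empty => index 6.
Insert 647: h=1, slot 1 empty => index 1.
Insert 567: h=6, h2=8, slot 6 occupied => index 14.
Insert 637: h=8, slot 8 empty => index 8.
Insert 23: h=6, h2=8, slots 6,14 occupied => index 5.
Insert 130: h=11, slot 11 empty => index 11.
Insert 465: h=6, h2=2, slots 6,8 occupied => index 10.
Insert 365: h=8, h2=14, slots 8,5 occupied => index 2.
Table: [—, 647, 365, —, —, 23, 176, —, 637, —, 465, 130, —, —, 567, —, —]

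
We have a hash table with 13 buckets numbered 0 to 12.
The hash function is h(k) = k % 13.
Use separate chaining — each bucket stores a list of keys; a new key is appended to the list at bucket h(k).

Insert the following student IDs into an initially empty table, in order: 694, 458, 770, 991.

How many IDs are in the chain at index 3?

3

694 → bucket 5
458 → bucket 3
770 → bucket 3 (collision)
991 → bucket 3 (collision)
Final buckets:
0: ∅
1: ∅
2: ∅
3: 458 -> 770 -> 991
4: ∅
5: 694
6: ∅
7: ∅
8: ∅
9: ∅
10: ∅
11: ∅
12: ∅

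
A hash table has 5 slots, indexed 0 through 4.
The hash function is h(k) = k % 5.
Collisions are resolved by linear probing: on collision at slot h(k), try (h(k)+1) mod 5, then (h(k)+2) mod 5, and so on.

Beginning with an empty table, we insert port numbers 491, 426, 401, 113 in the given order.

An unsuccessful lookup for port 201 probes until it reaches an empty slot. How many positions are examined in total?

491: h=1 -> slot 1
426: h=1, probe 1,2 -> slot 2
401: h=1, probe 1,2,3 -> slot 3
113: h=3, probe 3,4 -> slot 4
Table: [-, 491, 426, 401, 113]
Lookup 201: h=1, probe 1,2,3,4,0 → slot 0 empty, not found.

5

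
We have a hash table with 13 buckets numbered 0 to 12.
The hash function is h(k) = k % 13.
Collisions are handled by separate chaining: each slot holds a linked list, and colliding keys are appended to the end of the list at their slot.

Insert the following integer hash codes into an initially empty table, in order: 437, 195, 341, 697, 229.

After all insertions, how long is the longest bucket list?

Insert 437: h=8, bucket 8 empty -> new chain.
Insert 195: h=0, bucket 0 empty -> new chain.
Insert 341: h=3, bucket 3 empty -> new chain.
Insert 697: h=8, bucket 8 nonempty -> append to chain.
Insert 229: h=8, bucket 8 nonempty -> append to chain.
Final buckets:
0: 195
1: .
2: .
3: 341
4: .
5: .
6: .
7: .
8: 437 -> 697 -> 229
9: .
10: .
11: .
12: .

3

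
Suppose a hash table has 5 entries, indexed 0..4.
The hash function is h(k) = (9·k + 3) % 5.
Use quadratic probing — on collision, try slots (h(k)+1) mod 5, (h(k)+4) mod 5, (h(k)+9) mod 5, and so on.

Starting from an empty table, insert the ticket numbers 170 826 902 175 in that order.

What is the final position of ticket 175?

Insert 170: h=3, slot 3 empty -> index 3.
Insert 826: h=2, slot 2 empty -> index 2.
Insert 902: h=1, slot 1 empty -> index 1.
Insert 175: h=3, slot 3 occupied -> index 4.
Table: [∅, 902, 826, 170, 175]

4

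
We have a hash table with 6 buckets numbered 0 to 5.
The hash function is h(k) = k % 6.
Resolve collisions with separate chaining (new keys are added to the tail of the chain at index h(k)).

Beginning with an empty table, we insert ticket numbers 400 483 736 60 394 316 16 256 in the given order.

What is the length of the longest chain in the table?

Insert 400: h=4, bucket 4 empty → new chain.
Insert 483: h=3, bucket 3 empty → new chain.
Insert 736: h=4, bucket 4 nonempty → append to chain.
Insert 60: h=0, bucket 0 empty → new chain.
Insert 394: h=4, bucket 4 nonempty → append to chain.
Insert 316: h=4, bucket 4 nonempty → append to chain.
Insert 16: h=4, bucket 4 nonempty → append to chain.
Insert 256: h=4, bucket 4 nonempty → append to chain.
Final buckets:
0: 60
1: ∅
2: ∅
3: 483
4: 400 -> 736 -> 394 -> 316 -> 16 -> 256
5: ∅

6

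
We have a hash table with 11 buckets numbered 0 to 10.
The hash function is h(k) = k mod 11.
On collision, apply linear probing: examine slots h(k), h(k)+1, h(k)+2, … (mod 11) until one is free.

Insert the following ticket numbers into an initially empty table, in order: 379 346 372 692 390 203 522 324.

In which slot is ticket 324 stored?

Insert 379: h=5, slot 5 empty => index 5.
Insert 346: h=5, slot 5 occupied => index 6.
Insert 372: h=9, slot 9 empty => index 9.
Insert 692: h=10, slot 10 empty => index 10.
Insert 390: h=5, slots 5,6 occupied => index 7.
Insert 203: h=5, slots 5,6,7 occupied => index 8.
Insert 522: h=5, slots 5,6,7,8,9,10 occupied => index 0.
Insert 324: h=5, slots 5,6,7,8,9,10,0 occupied => index 1.
Table: [522, 324, -, -, -, 379, 346, 390, 203, 372, 692]

1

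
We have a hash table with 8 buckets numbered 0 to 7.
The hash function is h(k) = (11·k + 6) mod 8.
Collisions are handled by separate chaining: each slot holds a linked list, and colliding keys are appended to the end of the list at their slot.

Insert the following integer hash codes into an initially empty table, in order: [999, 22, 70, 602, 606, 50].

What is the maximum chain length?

3

999 → bucket 3
22 → bucket 0
70 → bucket 0 (collision)
602 → bucket 4
606 → bucket 0 (collision)
50 → bucket 4 (collision)
Final buckets:
0: 22 -> 70 -> 606
1: .
2: .
3: 999
4: 602 -> 50
5: .
6: .
7: .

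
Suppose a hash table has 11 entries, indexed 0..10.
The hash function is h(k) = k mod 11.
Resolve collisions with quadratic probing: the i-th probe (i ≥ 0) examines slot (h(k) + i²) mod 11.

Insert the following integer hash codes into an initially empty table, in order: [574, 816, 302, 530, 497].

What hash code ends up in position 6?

574 hashes to 2; slot 2 is free → place at 2.
816 hashes to 2; 2 taken → place at 3.
302 hashes to 5; slot 5 is free → place at 5.
530 hashes to 2; 2,3 taken → place at 6.
497 hashes to 2; 2,3,6 taken → place at 0.
Table: [497, -, 574, 816, -, 302, 530, -, -, -, -]

530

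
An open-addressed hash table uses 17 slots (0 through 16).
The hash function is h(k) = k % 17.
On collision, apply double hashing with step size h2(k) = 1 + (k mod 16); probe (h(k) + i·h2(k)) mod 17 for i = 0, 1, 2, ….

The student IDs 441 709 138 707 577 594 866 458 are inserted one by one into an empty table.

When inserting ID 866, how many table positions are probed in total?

4

Insert 441: h=16, slot 16 empty -> index 16.
Insert 709: h=12, slot 12 empty -> index 12.
Insert 138: h=2, slot 2 empty -> index 2.
Insert 707: h=10, slot 10 empty -> index 10.
Insert 577: h=16, h2=2, slot 16 occupied -> index 1.
Insert 594: h=16, h2=3, slots 16,2 occupied -> index 5.
Insert 866: h=16, h2=3, slots 16,2,5 occupied -> index 8.
Insert 458: h=16, h2=11, slots 16,10 occupied -> index 4.
Table: [∅, 577, 138, ∅, 458, 594, ∅, ∅, 866, ∅, 707, ∅, 709, ∅, ∅, ∅, 441]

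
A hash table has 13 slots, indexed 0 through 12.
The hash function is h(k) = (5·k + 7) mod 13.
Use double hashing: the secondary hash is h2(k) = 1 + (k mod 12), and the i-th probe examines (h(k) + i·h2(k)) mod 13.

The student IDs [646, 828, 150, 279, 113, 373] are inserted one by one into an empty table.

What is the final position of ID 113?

Insert 646: h=0, slot 0 empty => index 0.
Insert 828: h=0, h2=1, slot 0 occupied => index 1.
Insert 150: h=3, slot 3 empty => index 3.
Insert 279: h=11, slot 11 empty => index 11.
Insert 113: h=0, h2=6, slot 0 occupied => index 6.
Insert 373: h=0, h2=2, slot 0 occupied => index 2.
Table: [646, 828, 373, 150, ., ., 113, ., ., ., ., 279, .]

6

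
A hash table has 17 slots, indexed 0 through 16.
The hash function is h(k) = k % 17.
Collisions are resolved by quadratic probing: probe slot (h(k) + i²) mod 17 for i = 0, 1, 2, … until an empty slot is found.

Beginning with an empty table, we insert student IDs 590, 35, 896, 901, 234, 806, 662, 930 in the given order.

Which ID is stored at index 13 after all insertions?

590: h=12 => slot 12
35: h=1 => slot 1
896: h=12, probe 12,13 => slot 13
901: h=0 => slot 0
234: h=13, probe 13,14 => slot 14
806: h=7 => slot 7
662: h=16 => slot 16
930: h=12, probe 12,13,16,4 => slot 4
Table: [901, 35, _, _, 930, _, _, 806, _, _, _, _, 590, 896, 234, _, 662]

896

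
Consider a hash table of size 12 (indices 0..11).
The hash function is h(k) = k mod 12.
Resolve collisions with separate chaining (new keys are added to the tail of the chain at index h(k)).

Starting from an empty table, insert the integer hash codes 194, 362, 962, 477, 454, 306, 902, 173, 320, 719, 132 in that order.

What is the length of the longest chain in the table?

4

Insert 194: h=2, bucket 2 empty → new chain.
Insert 362: h=2, bucket 2 nonempty → append to chain.
Insert 962: h=2, bucket 2 nonempty → append to chain.
Insert 477: h=9, bucket 9 empty → new chain.
Insert 454: h=10, bucket 10 empty → new chain.
Insert 306: h=6, bucket 6 empty → new chain.
Insert 902: h=2, bucket 2 nonempty → append to chain.
Insert 173: h=5, bucket 5 empty → new chain.
Insert 320: h=8, bucket 8 empty → new chain.
Insert 719: h=11, bucket 11 empty → new chain.
Insert 132: h=0, bucket 0 empty → new chain.
Final buckets:
0: 132
1: _
2: 194 -> 362 -> 962 -> 902
3: _
4: _
5: 173
6: 306
7: _
8: 320
9: 477
10: 454
11: 719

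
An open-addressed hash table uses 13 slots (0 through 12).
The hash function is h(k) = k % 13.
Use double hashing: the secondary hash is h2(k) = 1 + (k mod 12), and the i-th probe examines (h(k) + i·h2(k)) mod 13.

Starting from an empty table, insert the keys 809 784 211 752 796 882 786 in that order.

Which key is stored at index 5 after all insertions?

882

809: h=3 → slot 3
784: h=4 → slot 4
211: h=3, h2=8, probe 3,11 → slot 11
752: h=11, h2=9, probe 11,7 → slot 7
796: h=3, h2=5, probe 3,8 → slot 8
882: h=11, h2=7, probe 11,5 → slot 5
786: h=6 → slot 6
Table: [_, _, _, 809, 784, 882, 786, 752, 796, _, _, 211, _]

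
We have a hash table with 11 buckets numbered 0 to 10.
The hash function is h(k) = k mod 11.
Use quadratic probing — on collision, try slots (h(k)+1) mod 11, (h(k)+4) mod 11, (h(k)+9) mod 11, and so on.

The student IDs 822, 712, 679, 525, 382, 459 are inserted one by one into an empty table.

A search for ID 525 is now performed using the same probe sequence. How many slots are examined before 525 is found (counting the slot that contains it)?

4

Insert 822: h=8, slot 8 empty -> index 8.
Insert 712: h=8, slot 8 occupied -> index 9.
Insert 679: h=8, slots 8,9 occupied -> index 1.
Insert 525: h=8, slots 8,9,1 occupied -> index 6.
Insert 382: h=8, slots 8,9,1,6 occupied -> index 2.
Insert 459: h=8, slots 8,9,1,6,2 occupied -> index 0.
Table: [459, 679, 382, ∅, ∅, ∅, 525, ∅, 822, 712, ∅]
Lookup 525: h=8, probe 8,9,1,6 → found at 6.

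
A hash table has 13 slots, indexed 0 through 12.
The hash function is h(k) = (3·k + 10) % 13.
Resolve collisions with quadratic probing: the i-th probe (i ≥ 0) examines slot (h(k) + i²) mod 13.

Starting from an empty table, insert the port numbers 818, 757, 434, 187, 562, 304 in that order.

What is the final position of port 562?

10

818 hashes to 7; slot 7 is free -> place at 7.
757 hashes to 6; slot 6 is free -> place at 6.
434 hashes to 12; slot 12 is free -> place at 12.
187 hashes to 12; 12 taken -> place at 0.
562 hashes to 6; 6,7 taken -> place at 10.
304 hashes to 12; 12,0 taken -> place at 3.
Table: [187, —, —, 304, —, —, 757, 818, —, —, 562, —, 434]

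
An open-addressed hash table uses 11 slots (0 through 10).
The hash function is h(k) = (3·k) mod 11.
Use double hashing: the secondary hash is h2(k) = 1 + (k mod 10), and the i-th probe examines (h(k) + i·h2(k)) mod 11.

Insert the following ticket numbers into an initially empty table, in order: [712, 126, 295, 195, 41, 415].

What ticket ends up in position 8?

195

Insert 712: h=2, slot 2 empty => index 2.
Insert 126: h=4, slot 4 empty => index 4.
Insert 295: h=5, slot 5 empty => index 5.
Insert 195: h=2, h2=6, slot 2 occupied => index 8.
Insert 41: h=2, h2=2, slots 2,4 occupied => index 6.
Insert 415: h=2, h2=6, slots 2,8 occupied => index 3.
Table: [∅, ∅, 712, 415, 126, 295, 41, ∅, 195, ∅, ∅]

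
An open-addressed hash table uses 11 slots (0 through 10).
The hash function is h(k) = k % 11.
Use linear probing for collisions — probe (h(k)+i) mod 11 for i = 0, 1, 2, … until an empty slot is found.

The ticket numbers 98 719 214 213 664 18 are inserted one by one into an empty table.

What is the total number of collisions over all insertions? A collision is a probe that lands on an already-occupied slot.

6

98 hashes to 10; slot 10 is free => place at 10.
719 hashes to 4; slot 4 is free => place at 4.
214 hashes to 5; slot 5 is free => place at 5.
213 hashes to 4; 4,5 taken => place at 6.
664 hashes to 4; 4,5,6 taken => place at 7.
18 hashes to 7; 7 taken => place at 8.
Table: [—, —, —, —, 719, 214, 213, 664, 18, —, 98]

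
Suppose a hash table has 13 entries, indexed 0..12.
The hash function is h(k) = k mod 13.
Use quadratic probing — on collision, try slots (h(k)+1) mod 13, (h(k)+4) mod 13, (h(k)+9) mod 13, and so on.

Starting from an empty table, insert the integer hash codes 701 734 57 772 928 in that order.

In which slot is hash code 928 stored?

701 hashes to 12; slot 12 is free => place at 12.
734 hashes to 6; slot 6 is free => place at 6.
57 hashes to 5; slot 5 is free => place at 5.
772 hashes to 5; 5,6 taken => place at 9.
928 hashes to 5; 5,6,9 taken => place at 1.
Table: [_, 928, _, _, _, 57, 734, _, _, 772, _, _, 701]

1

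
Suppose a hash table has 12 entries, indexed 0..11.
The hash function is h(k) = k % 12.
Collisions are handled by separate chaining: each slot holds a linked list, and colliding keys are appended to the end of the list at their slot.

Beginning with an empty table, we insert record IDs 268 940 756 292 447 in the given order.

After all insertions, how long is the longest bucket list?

3

Insert 268: h=4, bucket 4 empty -> new chain.
Insert 940: h=4, bucket 4 nonempty -> append to chain.
Insert 756: h=0, bucket 0 empty -> new chain.
Insert 292: h=4, bucket 4 nonempty -> append to chain.
Insert 447: h=3, bucket 3 empty -> new chain.
Final buckets:
0: 756
1: .
2: .
3: 447
4: 268 -> 940 -> 292
5: .
6: .
7: .
8: .
9: .
10: .
11: .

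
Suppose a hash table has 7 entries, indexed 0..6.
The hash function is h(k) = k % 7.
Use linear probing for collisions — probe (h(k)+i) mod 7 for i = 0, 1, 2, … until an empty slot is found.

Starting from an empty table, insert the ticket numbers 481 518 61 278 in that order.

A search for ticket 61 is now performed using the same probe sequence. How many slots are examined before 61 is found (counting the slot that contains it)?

Insert 481: h=5, slot 5 empty -> index 5.
Insert 518: h=0, slot 0 empty -> index 0.
Insert 61: h=5, slot 5 occupied -> index 6.
Insert 278: h=5, slots 5,6,0 occupied -> index 1.
Table: [518, 278, —, —, —, 481, 61]
Lookup 61: h=5, probe 5,6 → found at 6.

2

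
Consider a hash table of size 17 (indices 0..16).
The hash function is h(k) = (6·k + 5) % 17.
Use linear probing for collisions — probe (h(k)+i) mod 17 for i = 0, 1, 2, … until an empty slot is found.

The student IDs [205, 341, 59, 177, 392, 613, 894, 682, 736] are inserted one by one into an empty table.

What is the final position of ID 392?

14

205: h=11 → slot 11
341: h=11, probe 11,12 → slot 12
59: h=2 → slot 2
177: h=13 → slot 13
392: h=11, probe 11,12,13,14 → slot 14
613: h=11, probe 11,12,13,14,15 → slot 15
894: h=14, probe 14,15,16 → slot 16
682: h=0 → slot 0
736: h=1 → slot 1
Table: [682, 736, 59, ., ., ., ., ., ., ., ., 205, 341, 177, 392, 613, 894]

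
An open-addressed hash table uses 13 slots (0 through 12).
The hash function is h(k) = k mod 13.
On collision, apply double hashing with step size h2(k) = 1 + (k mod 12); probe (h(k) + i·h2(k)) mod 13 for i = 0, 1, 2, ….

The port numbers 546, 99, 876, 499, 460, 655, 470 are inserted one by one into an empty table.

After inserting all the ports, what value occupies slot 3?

499

546: h=0 → slot 0
99: h=8 → slot 8
876: h=5 → slot 5
499: h=5, h2=8, probe 5,0,8,3 → slot 3
460: h=5, h2=5, probe 5,10 → slot 10
655: h=5, h2=8, probe 5,0,8,3,11 → slot 11
470: h=2 → slot 2
Table: [546, —, 470, 499, —, 876, —, —, 99, —, 460, 655, —]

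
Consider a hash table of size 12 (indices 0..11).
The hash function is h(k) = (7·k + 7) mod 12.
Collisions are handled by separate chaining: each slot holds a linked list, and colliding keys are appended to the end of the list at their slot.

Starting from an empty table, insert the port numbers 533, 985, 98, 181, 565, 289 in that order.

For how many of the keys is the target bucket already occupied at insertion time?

3

533 -> bucket 6
985 -> bucket 2
98 -> bucket 9
181 -> bucket 2 (collision)
565 -> bucket 2 (collision)
289 -> bucket 2 (collision)
Final buckets:
0: _
1: _
2: 985 -> 181 -> 565 -> 289
3: _
4: _
5: _
6: 533
7: _
8: _
9: 98
10: _
11: _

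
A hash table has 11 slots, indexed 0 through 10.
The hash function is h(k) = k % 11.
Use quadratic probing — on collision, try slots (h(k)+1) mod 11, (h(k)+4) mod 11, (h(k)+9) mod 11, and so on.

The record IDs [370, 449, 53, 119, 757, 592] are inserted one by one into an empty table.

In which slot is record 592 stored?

370 hashes to 7; slot 7 is free => place at 7.
449 hashes to 9; slot 9 is free => place at 9.
53 hashes to 9; 9 taken => place at 10.
119 hashes to 9; 9,10 taken => place at 2.
757 hashes to 9; 9,10,2,7 taken => place at 3.
592 hashes to 9; 9,10,2,7,3 taken => place at 1.
Table: [∅, 592, 119, 757, ∅, ∅, ∅, 370, ∅, 449, 53]

1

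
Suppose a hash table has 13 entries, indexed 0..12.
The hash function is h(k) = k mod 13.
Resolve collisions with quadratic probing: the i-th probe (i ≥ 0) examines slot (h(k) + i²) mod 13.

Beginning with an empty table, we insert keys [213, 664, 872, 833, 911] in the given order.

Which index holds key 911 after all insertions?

213 hashes to 5; slot 5 is free -> place at 5.
664 hashes to 1; slot 1 is free -> place at 1.
872 hashes to 1; 1 taken -> place at 2.
833 hashes to 1; 1,2,5 taken -> place at 10.
911 hashes to 1; 1,2,5,10 taken -> place at 4.
Table: [∅, 664, 872, ∅, 911, 213, ∅, ∅, ∅, ∅, 833, ∅, ∅]

4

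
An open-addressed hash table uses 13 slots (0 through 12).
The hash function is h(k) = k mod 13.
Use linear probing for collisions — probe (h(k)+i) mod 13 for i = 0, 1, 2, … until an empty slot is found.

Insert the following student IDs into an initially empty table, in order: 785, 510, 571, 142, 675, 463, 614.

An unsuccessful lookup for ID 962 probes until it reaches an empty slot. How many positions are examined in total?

3

785 hashes to 5; slot 5 is free => place at 5.
510 hashes to 3; slot 3 is free => place at 3.
571 hashes to 12; slot 12 is free => place at 12.
142 hashes to 12; 12 taken => place at 0.
675 hashes to 12; 12,0 taken => place at 1.
463 hashes to 8; slot 8 is free => place at 8.
614 hashes to 3; 3 taken => place at 4.
Table: [142, 675, ., 510, 614, 785, ., ., 463, ., ., ., 571]
Lookup 962: h=0, probe 0,1,2 → slot 2 empty, not found.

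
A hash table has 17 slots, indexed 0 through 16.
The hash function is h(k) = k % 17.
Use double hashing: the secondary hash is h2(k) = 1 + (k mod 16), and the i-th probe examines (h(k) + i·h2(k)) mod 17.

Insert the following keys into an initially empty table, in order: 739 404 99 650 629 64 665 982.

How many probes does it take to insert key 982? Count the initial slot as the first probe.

2

739: h=8 -> slot 8
404: h=13 -> slot 13
99: h=14 -> slot 14
650: h=4 -> slot 4
629: h=0 -> slot 0
64: h=13, h2=1, probe 13,14,15 -> slot 15
665: h=2 -> slot 2
982: h=13, h2=7, probe 13,3 -> slot 3
Table: [629, -, 665, 982, 650, -, -, -, 739, -, -, -, -, 404, 99, 64, -]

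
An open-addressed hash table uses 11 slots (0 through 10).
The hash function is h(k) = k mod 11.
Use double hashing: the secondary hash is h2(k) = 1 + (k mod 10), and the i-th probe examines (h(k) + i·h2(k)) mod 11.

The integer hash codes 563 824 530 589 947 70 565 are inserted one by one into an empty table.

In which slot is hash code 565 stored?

5

Insert 563: h=2, slot 2 empty -> index 2.
Insert 824: h=10, slot 10 empty -> index 10.
Insert 530: h=2, h2=1, slot 2 occupied -> index 3.
Insert 589: h=6, slot 6 empty -> index 6.
Insert 947: h=1, slot 1 empty -> index 1.
Insert 70: h=4, slot 4 empty -> index 4.
Insert 565: h=4, h2=6, slots 4,10 occupied -> index 5.
Table: [—, 947, 563, 530, 70, 565, 589, —, —, —, 824]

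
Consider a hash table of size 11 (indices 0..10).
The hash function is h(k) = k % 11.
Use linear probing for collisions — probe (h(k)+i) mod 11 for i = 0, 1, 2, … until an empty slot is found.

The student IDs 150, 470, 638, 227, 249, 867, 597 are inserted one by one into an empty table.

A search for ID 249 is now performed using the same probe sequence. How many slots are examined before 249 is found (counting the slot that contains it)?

4

Insert 150: h=7, slot 7 empty -> index 7.
Insert 470: h=8, slot 8 empty -> index 8.
Insert 638: h=0, slot 0 empty -> index 0.
Insert 227: h=7, slots 7,8 occupied -> index 9.
Insert 249: h=7, slots 7,8,9 occupied -> index 10.
Insert 867: h=9, slots 9,10,0 occupied -> index 1.
Insert 597: h=3, slot 3 empty -> index 3.
Table: [638, 867, _, 597, _, _, _, 150, 470, 227, 249]
Lookup 249: h=7, probe 7,8,9,10 → found at 10.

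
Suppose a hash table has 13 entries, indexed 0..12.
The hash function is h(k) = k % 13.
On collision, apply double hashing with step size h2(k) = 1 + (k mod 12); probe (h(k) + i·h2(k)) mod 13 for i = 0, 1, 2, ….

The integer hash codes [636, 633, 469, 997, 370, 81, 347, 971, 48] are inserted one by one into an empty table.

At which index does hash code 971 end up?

7

636: h=12 => slot 12
633: h=9 => slot 9
469: h=1 => slot 1
997: h=9, h2=2, probe 9,11 => slot 11
370: h=6 => slot 6
81: h=3 => slot 3
347: h=9, h2=12, probe 9,8 => slot 8
971: h=9, h2=12, probe 9,8,7 => slot 7
48: h=9, h2=1, probe 9,10 => slot 10
Table: [—, 469, —, 81, —, —, 370, 971, 347, 633, 48, 997, 636]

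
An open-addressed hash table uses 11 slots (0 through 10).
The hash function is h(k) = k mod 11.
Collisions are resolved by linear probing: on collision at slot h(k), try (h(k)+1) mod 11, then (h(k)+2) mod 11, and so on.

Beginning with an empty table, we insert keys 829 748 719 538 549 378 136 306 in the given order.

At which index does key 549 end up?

1

Insert 829: h=4, slot 4 empty -> index 4.
Insert 748: h=0, slot 0 empty -> index 0.
Insert 719: h=4, slot 4 occupied -> index 5.
Insert 538: h=10, slot 10 empty -> index 10.
Insert 549: h=10, slots 10,0 occupied -> index 1.
Insert 378: h=4, slots 4,5 occupied -> index 6.
Insert 136: h=4, slots 4,5,6 occupied -> index 7.
Insert 306: h=9, slot 9 empty -> index 9.
Table: [748, 549, —, —, 829, 719, 378, 136, —, 306, 538]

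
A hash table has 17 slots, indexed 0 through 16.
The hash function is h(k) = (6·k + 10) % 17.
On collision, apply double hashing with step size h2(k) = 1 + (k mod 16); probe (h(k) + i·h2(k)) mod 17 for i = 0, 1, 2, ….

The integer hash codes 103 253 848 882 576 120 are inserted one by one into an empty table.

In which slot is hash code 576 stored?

2

103: h=16 → slot 16
253: h=15 → slot 15
848: h=15, h2=1, probe 15,16,0 → slot 0
882: h=15, h2=3, probe 15,1 → slot 1
576: h=15, h2=1, probe 15,16,0,1,2 → slot 2
120: h=16, h2=9, probe 16,8 → slot 8
Table: [848, 882, 576, -, -, -, -, -, 120, -, -, -, -, -, -, 253, 103]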